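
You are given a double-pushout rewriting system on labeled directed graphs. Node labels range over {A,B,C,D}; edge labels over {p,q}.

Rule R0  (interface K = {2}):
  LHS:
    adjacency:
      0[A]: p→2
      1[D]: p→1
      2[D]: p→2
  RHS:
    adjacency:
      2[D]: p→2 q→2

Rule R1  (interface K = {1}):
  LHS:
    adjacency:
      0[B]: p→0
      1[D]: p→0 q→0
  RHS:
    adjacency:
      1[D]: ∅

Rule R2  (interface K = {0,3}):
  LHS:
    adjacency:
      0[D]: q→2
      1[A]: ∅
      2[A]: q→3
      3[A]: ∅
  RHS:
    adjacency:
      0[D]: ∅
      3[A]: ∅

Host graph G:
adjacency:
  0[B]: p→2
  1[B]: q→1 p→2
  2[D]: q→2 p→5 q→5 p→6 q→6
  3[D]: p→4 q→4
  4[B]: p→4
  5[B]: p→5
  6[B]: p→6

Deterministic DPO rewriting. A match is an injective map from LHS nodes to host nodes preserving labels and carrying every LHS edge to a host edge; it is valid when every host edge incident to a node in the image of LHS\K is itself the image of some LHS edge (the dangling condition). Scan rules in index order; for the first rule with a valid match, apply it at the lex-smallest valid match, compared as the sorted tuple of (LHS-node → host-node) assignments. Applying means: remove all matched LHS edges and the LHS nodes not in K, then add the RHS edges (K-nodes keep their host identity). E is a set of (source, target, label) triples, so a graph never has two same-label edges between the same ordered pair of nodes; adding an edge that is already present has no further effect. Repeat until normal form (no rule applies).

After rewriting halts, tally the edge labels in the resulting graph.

[0] host  ⇒  7 nodes, 13 edges  {0-p->2 1-q->1 1-p->2 2-q->2 2-p->5 2-q->5 2-p->6 2-q->6 3-p->4 3-q->4 4-p->4 5-p->5 6-p->6}
[1] R1 @ {0↦4, 1↦3}  ⇒  6 nodes, 10 edges  {0-p->2 1-q->1 1-p->2 2-q->2 2-p->5 2-q->5 2-p->6 2-q->6 5-p->5 6-p->6}
[2] R1 @ {0↦5, 1↦2}  ⇒  5 nodes, 7 edges  {0-p->2 1-q->1 1-p->2 2-q->2 2-p->6 2-q->6 6-p->6}
[3] R1 @ {0↦6, 1↦2}  ⇒  4 nodes, 4 edges  {0-p->2 1-q->1 1-p->2 2-q->2}
final graph: no rule applies after step 3
NF edges: [(0, 2, 'p'), (1, 1, 'q'), (1, 2, 'p'), (2, 2, 'q')]

Answer: p:2 q:2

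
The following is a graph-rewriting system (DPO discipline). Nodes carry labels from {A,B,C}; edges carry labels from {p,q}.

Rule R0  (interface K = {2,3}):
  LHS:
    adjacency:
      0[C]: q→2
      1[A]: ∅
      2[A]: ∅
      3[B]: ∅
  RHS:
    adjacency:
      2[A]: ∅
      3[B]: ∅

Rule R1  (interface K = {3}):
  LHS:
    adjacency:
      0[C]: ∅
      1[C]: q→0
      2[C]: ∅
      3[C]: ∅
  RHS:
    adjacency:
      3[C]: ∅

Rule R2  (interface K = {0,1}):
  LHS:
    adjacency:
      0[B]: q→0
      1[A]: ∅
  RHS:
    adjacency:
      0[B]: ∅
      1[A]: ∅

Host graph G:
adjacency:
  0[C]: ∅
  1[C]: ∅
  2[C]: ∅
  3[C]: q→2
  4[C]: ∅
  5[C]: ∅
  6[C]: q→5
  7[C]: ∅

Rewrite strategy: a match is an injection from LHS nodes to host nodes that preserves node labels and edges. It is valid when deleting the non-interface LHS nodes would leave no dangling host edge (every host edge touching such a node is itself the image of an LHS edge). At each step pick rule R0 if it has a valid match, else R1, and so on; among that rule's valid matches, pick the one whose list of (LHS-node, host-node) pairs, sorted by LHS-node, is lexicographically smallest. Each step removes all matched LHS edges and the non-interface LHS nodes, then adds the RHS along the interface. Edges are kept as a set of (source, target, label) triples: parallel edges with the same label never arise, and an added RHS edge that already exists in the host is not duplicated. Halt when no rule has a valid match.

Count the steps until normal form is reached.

Answer: 2

Steps:
initial: |V|=8 |E|=2  E = 3-q->2 6-q->5
step 1: apply R1 at {0↦2, 1↦3, 2↦0, 3↦1}  → |V|=5 |E|=1  E = 6-q->5
step 2: apply R1 at {0↦5, 1↦6, 2↦1, 3↦4}  → |V|=2 |E|=0  E = ∅
normal form: no rule applies after step 2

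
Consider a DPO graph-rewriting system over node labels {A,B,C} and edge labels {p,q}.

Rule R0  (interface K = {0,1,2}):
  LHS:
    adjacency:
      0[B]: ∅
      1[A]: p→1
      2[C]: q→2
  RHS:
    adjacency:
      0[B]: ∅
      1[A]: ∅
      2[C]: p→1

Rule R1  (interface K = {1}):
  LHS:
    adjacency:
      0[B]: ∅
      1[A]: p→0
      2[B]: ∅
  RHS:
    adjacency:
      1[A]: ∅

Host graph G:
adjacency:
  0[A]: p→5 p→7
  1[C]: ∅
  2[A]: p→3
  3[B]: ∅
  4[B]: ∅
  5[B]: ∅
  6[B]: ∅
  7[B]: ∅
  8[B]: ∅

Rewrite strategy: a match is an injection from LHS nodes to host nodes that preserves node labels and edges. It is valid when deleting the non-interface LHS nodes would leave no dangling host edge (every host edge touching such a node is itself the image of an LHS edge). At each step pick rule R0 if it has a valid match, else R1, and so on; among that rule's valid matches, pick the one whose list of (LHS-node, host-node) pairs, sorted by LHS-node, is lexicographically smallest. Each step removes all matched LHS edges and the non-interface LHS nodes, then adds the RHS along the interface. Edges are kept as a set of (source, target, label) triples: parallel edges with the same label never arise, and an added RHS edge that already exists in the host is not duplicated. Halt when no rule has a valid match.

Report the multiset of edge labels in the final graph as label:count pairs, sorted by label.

Answer: (no edges)

Derivation:
start.  V:9 E:3  edges: 0-p->5 0-p->7 2-p->3
1. fire R1 via {0↦3, 1↦2, 2↦4}  →  V:7 E:2  edges: 0-p->5 0-p->7
2. fire R1 via {0↦5, 1↦0, 2↦6}  →  V:5 E:1  edges: 0-p->7
3. fire R1 via {0↦7, 1↦0, 2↦8}  →  V:3 E:0  edges: ∅
final graph: no rule applies after step 3
NF edges: []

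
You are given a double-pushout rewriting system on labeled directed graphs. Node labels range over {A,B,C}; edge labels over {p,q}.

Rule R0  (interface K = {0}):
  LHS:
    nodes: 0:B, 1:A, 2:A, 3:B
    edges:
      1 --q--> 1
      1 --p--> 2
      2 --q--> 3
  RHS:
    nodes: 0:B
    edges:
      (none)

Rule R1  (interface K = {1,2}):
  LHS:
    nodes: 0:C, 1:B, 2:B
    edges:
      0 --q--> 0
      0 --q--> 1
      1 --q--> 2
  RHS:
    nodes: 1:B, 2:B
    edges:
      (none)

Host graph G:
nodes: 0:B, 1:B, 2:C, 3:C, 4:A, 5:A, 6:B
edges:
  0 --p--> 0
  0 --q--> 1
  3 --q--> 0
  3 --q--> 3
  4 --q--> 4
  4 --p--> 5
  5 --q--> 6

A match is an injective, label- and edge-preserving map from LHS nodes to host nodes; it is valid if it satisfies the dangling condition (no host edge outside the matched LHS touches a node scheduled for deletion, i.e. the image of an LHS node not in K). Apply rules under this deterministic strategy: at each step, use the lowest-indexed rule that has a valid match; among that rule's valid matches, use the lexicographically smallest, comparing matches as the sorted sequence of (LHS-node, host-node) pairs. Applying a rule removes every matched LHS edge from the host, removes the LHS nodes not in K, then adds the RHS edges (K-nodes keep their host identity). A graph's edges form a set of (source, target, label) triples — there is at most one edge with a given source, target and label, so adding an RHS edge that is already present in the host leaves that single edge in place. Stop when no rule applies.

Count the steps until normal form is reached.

Answer: 2

Steps:
start.  V:7 E:7  edges: 0-p->0 0-q->1 3-q->0 3-q->3 4-q->4 4-p->5 5-q->6
1. fire R0 via {0↦0, 1↦4, 2↦5, 3↦6}  →  V:4 E:4  edges: 0-p->0 0-q->1 3-q->0 3-q->3
2. fire R1 via {0↦3, 1↦0, 2↦1}  →  V:3 E:1  edges: 0-p->0
normal form: no rule applies after step 2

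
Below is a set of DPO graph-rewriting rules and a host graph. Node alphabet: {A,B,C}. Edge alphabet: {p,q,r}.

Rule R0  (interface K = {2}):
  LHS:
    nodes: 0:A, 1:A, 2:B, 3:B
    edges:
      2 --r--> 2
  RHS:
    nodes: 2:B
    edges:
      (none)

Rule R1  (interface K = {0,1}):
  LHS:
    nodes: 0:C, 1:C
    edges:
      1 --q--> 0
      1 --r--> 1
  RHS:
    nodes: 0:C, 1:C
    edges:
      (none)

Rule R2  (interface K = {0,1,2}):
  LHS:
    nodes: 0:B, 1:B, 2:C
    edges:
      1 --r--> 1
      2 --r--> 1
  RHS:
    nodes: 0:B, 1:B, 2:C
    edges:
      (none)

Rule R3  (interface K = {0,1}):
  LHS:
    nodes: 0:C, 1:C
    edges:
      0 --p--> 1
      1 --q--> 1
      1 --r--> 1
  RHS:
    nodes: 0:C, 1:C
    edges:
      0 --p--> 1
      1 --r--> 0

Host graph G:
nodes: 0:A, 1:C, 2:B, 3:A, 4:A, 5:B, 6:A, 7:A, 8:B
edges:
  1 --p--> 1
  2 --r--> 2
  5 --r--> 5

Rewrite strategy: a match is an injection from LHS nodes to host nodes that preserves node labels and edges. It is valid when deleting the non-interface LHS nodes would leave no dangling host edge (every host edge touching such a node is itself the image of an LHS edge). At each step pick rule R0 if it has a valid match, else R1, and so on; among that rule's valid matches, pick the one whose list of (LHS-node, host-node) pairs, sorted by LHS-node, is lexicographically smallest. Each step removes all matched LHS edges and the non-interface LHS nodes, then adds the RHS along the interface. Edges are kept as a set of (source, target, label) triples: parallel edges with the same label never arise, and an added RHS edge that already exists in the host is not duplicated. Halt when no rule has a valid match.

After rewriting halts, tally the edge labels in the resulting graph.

Answer: p:1

Steps:
start.  V:9 E:3  edges: 1-p->1 2-r->2 5-r->5
1. fire R0 via {0↦0, 1↦3, 2↦2, 3↦8}  →  V:6 E:2  edges: 1-p->1 5-r->5
2. fire R0 via {0↦4, 1↦6, 2↦5, 3↦2}  →  V:3 E:1  edges: 1-p->1
final graph: no rule applies after step 2
NF edges: [(1, 1, 'p')]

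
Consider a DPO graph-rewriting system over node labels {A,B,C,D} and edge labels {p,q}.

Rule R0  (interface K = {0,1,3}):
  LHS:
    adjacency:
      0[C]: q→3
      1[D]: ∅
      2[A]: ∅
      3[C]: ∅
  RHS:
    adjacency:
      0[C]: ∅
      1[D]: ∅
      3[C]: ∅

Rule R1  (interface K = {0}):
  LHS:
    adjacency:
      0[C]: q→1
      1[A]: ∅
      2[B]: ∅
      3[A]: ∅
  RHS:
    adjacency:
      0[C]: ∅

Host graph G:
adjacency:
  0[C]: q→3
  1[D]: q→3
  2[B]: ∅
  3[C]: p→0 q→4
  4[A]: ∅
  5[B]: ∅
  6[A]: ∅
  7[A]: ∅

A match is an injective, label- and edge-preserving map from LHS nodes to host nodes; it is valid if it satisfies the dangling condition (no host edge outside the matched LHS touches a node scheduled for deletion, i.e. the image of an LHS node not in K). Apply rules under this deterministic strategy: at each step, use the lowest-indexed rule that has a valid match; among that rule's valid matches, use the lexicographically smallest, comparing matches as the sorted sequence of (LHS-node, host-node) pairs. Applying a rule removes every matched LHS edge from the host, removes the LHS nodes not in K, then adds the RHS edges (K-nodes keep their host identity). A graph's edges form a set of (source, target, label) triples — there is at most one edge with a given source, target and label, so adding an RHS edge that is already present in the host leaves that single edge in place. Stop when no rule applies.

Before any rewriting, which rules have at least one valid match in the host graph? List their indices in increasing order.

Answer: [R0,R1]

Derivation:
R0: 2 valid matches — {0↦0, 1↦1, 2↦6, 3↦3}, {0↦0, 1↦1, 2↦7, 3↦3}
R1: 4 valid matches — {0↦3, 1↦4, 2↦2, 3↦6}, {0↦3, 1↦4, 2↦2, 3↦7}, {0↦3, 1↦4, 2↦5, 3↦6} (+1 more)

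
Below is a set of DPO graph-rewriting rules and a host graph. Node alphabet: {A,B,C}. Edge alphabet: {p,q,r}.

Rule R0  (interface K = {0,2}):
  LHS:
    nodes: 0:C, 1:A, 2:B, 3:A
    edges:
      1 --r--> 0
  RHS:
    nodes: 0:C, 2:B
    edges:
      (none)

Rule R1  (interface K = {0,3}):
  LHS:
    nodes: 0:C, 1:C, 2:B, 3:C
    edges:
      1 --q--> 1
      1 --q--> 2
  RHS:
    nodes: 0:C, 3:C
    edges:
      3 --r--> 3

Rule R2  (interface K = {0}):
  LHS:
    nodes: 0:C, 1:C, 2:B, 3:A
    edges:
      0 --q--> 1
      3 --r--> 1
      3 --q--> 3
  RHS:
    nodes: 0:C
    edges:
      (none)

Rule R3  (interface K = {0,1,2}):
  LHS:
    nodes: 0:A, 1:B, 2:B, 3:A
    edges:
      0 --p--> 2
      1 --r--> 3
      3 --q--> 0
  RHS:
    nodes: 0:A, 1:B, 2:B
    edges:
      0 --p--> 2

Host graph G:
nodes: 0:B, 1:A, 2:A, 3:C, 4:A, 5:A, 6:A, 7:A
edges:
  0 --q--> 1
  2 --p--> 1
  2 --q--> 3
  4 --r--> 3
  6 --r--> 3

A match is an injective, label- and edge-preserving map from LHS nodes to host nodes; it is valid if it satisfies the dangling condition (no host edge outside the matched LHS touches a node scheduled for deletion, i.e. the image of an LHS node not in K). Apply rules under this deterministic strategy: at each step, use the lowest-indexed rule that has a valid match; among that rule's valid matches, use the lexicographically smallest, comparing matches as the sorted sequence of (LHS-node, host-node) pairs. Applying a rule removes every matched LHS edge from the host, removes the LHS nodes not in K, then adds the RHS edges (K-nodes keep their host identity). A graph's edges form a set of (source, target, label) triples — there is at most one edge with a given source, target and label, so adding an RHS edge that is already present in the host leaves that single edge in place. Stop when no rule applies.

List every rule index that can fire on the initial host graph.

Answer: [R0]

Derivation:
R0: 4 valid matches — {0↦3, 1↦4, 2↦0, 3↦5}, {0↦3, 1↦4, 2↦0, 3↦7}, {0↦3, 1↦6, 2↦0, 3↦5} (+1 more)
R1: no valid match — LHS pattern not found
R2: no valid match — LHS pattern not found
R3: no valid match — LHS pattern not found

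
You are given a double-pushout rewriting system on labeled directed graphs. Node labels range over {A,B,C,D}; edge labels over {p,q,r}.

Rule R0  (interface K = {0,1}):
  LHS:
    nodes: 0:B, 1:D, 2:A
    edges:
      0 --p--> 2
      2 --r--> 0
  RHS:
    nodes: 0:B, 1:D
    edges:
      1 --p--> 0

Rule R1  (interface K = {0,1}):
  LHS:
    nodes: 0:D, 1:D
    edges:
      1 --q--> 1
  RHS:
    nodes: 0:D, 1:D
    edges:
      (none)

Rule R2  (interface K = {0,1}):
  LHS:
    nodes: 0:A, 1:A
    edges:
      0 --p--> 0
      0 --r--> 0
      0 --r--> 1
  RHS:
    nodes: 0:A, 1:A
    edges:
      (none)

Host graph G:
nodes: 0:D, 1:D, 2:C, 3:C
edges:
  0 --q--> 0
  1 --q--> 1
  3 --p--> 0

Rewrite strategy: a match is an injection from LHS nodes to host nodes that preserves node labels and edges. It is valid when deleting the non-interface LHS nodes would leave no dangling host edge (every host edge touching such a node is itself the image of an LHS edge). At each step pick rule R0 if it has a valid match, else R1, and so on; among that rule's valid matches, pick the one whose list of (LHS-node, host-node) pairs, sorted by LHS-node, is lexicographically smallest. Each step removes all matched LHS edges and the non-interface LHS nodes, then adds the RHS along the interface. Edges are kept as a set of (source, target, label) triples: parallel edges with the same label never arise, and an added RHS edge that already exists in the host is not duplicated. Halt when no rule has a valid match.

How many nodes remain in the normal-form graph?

Answer: 4

Rewrite trace:
[0] host  ⇒  4 nodes, 3 edges  {0-q->0 1-q->1 3-p->0}
[1] R1 @ {0↦0, 1↦1}  ⇒  4 nodes, 2 edges  {0-q->0 3-p->0}
[2] R1 @ {0↦1, 1↦0}  ⇒  4 nodes, 1 edges  {3-p->0}
halt: no rule applies after step 2
NF nodes: {0:D, 1:D, 2:C, 3:C}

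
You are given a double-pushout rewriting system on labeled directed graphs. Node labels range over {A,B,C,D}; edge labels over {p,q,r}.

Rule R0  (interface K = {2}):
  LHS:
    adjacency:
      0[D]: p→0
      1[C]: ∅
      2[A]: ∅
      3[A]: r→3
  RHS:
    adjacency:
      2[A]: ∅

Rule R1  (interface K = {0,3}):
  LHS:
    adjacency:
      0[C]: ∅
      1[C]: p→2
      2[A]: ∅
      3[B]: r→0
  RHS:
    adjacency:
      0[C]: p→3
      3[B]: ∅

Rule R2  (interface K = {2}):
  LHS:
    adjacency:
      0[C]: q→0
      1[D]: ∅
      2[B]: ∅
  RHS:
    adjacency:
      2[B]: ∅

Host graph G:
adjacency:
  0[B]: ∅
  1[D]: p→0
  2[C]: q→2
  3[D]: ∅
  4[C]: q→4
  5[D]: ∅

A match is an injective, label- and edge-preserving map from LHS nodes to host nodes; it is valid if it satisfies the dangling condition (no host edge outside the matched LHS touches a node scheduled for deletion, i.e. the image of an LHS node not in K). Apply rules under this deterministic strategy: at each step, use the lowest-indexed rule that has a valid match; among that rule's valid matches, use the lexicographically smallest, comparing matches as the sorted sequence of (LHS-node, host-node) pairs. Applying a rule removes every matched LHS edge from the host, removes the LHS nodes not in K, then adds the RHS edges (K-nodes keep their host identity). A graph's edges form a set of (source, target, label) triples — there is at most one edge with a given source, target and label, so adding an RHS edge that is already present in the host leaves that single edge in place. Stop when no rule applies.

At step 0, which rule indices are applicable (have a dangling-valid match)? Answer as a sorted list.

R0: no valid match — LHS pattern not found
R1: no valid match — LHS pattern not found
R2: 4 valid matches — {0↦2, 1↦3, 2↦0}, {0↦2, 1↦5, 2↦0}, {0↦4, 1↦3, 2↦0} (+1 more)

Answer: [R2]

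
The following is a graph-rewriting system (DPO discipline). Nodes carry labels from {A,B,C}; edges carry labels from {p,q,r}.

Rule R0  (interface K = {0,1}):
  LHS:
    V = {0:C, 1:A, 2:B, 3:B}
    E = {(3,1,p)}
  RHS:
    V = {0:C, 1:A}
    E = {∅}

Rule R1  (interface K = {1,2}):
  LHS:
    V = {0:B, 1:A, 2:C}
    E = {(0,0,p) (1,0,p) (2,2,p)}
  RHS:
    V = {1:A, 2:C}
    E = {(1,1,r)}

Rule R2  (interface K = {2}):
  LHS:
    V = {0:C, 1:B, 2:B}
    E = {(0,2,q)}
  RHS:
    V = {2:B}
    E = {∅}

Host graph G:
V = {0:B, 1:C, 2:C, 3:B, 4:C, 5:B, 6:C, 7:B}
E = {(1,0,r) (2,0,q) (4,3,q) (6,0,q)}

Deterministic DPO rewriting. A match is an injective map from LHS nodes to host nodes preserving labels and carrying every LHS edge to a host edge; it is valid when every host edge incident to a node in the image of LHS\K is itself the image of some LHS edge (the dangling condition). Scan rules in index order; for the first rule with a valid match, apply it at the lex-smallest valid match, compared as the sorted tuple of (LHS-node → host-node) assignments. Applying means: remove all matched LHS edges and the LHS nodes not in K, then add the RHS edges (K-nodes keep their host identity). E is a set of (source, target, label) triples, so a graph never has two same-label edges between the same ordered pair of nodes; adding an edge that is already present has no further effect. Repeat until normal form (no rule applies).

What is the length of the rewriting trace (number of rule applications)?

Answer: 3

Derivation:
[0] host  ⇒  8 nodes, 4 edges  {1-r->0 2-q->0 4-q->3 6-q->0}
[1] R2 @ {0↦2, 1↦5, 2↦0}  ⇒  6 nodes, 3 edges  {1-r->0 4-q->3 6-q->0}
[2] R2 @ {0↦4, 1↦7, 2↦3}  ⇒  4 nodes, 2 edges  {1-r->0 6-q->0}
[3] R2 @ {0↦6, 1↦3, 2↦0}  ⇒  2 nodes, 1 edges  {1-r->0}
final graph: no rule applies after step 3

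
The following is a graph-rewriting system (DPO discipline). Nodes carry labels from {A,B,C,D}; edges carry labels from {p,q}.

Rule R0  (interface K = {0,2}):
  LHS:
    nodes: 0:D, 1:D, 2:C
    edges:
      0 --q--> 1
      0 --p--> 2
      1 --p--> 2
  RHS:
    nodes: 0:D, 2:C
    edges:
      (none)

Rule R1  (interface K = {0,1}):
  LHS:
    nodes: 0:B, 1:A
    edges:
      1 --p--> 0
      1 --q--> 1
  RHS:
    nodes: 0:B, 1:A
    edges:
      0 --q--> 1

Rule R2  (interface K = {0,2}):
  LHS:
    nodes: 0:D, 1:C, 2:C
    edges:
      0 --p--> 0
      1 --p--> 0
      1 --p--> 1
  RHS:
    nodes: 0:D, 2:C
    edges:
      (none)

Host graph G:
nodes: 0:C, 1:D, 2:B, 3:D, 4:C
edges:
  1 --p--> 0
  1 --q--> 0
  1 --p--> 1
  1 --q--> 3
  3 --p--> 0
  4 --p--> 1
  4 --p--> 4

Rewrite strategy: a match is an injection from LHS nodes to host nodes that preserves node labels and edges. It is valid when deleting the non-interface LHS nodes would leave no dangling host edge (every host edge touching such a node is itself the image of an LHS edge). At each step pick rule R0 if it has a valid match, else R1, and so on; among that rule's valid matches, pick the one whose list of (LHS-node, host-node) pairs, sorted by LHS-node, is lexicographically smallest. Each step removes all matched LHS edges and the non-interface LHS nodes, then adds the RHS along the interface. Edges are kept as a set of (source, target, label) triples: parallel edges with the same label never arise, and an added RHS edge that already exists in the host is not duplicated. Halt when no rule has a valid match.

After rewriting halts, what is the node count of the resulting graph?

Answer: 3

Derivation:
initial: |V|=5 |E|=7  E = 1-p->0 1-q->0 1-p->1 1-q->3 3-p->0 4-p->1 4-p->4
step 1: apply R0 at {0↦1, 1↦3, 2↦0}  → |V|=4 |E|=4  E = 1-q->0 1-p->1 4-p->1 4-p->4
step 2: apply R2 at {0↦1, 1↦4, 2↦0}  → |V|=3 |E|=1  E = 1-q->0
normal form: no rule applies after step 2
NF nodes: {0:C, 1:D, 2:B}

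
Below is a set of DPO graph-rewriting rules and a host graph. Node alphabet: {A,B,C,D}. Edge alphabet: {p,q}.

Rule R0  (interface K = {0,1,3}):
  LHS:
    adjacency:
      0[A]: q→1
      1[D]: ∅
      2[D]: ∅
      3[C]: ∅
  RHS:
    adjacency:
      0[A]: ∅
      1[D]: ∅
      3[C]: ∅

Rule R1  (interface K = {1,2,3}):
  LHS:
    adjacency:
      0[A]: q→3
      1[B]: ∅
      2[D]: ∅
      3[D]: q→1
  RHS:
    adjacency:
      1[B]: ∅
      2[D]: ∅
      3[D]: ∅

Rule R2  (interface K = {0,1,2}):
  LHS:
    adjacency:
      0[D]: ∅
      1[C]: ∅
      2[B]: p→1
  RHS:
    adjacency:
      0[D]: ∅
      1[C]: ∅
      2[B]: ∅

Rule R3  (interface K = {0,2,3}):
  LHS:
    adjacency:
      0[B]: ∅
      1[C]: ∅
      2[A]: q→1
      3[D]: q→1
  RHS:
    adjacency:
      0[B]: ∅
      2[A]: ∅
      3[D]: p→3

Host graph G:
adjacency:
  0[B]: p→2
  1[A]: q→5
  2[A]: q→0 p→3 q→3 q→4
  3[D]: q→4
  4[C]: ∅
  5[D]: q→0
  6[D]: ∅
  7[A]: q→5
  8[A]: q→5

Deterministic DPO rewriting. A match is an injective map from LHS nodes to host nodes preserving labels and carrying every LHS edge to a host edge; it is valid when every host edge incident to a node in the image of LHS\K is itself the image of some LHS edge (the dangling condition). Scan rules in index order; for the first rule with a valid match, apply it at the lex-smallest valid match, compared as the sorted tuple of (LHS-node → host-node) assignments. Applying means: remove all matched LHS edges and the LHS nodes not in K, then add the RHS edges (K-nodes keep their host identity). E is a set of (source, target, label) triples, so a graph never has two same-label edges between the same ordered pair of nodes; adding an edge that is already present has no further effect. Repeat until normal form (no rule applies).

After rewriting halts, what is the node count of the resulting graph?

Answer: 6

Steps:
[0] host  ⇒  9 nodes, 10 edges  {0-p->2 1-q->5 2-q->0 2-p->3 2-q->3 2-q->4 3-q->4 5-q->0 7-q->5 8-q->5}
[1] R0 @ {0↦1, 1↦5, 2↦6, 3↦4}  ⇒  8 nodes, 9 edges  {0-p->2 2-q->0 2-p->3 2-q->3 2-q->4 3-q->4 5-q->0 7-q->5 8-q->5}
[2] R1 @ {0↦7, 1↦0, 2↦3, 3↦5}  ⇒  7 nodes, 7 edges  {0-p->2 2-q->0 2-p->3 2-q->3 2-q->4 3-q->4 8-q->5}
[3] R3 @ {0↦0, 1↦4, 2↦2, 3↦3}  ⇒  6 nodes, 6 edges  {0-p->2 2-q->0 2-p->3 2-q->3 3-p->3 8-q->5}
halt: no rule applies after step 3
NF nodes: {0:B, 1:A, 2:A, 3:D, 5:D, 8:A}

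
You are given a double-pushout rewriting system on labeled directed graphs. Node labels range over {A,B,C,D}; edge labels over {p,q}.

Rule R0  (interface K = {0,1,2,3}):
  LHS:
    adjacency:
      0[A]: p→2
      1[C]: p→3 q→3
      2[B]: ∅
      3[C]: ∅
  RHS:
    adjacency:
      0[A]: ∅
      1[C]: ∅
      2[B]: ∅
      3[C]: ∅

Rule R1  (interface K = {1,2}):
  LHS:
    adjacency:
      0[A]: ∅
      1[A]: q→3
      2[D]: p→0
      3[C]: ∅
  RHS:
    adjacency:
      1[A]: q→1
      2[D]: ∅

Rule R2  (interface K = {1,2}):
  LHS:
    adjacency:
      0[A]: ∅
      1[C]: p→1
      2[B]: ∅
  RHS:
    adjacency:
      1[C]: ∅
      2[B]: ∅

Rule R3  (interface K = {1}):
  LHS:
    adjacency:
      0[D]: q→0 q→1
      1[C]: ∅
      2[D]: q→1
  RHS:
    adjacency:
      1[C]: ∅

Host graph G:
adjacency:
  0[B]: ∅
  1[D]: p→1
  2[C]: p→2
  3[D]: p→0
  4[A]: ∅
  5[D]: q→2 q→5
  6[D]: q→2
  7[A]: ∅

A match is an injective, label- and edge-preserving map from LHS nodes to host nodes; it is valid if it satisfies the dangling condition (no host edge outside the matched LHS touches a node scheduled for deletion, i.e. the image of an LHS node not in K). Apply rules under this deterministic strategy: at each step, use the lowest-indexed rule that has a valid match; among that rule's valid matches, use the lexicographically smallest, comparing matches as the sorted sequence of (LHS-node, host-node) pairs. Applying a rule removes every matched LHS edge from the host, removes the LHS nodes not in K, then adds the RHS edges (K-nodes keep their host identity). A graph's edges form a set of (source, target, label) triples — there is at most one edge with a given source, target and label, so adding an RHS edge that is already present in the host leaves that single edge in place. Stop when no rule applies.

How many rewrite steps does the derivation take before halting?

Answer: 2

Derivation:
start.  V:8 E:6  edges: 1-p->1 2-p->2 3-p->0 5-q->2 5-q->5 6-q->2
1. fire R2 via {0↦4, 1↦2, 2↦0}  →  V:7 E:5  edges: 1-p->1 3-p->0 5-q->2 5-q->5 6-q->2
2. fire R3 via {0↦5, 1↦2, 2↦6}  →  V:5 E:2  edges: 1-p->1 3-p->0
final graph: no rule applies after step 2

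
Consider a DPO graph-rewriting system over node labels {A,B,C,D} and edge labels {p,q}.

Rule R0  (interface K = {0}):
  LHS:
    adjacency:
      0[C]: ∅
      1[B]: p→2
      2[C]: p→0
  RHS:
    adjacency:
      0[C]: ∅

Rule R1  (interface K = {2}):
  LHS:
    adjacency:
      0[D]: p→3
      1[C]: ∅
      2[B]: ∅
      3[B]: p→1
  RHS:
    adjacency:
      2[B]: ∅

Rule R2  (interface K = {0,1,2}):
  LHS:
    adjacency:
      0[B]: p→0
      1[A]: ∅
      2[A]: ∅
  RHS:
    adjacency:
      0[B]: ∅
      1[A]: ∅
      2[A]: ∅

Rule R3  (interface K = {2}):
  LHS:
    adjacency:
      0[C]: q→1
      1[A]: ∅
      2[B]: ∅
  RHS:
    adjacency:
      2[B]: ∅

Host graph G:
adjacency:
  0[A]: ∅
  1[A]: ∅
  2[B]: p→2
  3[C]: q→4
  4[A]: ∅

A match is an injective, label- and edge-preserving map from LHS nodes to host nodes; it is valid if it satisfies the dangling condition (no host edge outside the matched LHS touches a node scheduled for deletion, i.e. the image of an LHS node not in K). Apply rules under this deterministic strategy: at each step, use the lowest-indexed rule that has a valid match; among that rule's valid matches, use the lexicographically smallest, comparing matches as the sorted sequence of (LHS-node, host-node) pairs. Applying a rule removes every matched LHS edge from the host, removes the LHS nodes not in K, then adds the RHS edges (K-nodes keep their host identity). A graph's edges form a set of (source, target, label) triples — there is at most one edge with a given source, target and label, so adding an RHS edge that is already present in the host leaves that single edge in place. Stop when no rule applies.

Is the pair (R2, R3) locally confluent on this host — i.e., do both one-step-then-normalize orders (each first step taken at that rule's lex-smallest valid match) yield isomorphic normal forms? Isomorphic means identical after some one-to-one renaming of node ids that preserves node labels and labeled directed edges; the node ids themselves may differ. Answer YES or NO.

Answer: YES

Derivation:
branch R2-first: apply at {0↦2, 1↦0, 2↦1} → |E|=1, then 1 more step(s) → NF |V|=3 |E|=0 V={0:A, 1:A, 2:B} E=∅
branch R3-first: apply at {0↦3, 1↦4, 2↦2} → |E|=1, then 1 more step(s) → NF |V|=3 |E|=0 V={0:A, 1:A, 2:B} E=∅
graphs isomorphic (equal up to label-preserving node renaming)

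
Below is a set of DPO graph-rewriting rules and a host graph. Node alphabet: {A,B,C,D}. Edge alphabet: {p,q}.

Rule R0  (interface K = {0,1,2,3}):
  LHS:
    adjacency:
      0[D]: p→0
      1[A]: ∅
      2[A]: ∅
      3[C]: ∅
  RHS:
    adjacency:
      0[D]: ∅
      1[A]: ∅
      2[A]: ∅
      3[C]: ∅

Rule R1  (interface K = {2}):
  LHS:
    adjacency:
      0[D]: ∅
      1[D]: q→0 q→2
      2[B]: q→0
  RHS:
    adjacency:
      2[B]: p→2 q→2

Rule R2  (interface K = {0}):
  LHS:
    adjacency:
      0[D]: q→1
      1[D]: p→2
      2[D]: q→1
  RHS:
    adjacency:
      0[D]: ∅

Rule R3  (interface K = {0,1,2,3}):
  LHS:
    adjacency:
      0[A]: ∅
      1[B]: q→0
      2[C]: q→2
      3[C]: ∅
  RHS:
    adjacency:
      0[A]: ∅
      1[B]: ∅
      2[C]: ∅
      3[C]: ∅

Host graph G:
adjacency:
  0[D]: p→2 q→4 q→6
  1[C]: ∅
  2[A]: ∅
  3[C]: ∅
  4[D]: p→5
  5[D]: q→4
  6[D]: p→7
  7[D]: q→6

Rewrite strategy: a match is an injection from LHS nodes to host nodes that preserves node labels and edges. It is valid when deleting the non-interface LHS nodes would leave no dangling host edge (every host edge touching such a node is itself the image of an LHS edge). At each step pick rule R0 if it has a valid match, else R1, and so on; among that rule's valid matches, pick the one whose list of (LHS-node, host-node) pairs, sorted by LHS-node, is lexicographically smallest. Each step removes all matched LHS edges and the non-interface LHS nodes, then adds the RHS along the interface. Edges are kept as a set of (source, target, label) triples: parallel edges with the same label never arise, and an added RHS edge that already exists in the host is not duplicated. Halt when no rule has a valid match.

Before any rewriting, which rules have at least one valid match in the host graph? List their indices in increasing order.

R0: no valid match — LHS pattern not found
R1: no valid match — LHS pattern not found
R2: 2 valid matches — {0↦0, 1↦4, 2↦5}, {0↦0, 1↦6, 2↦7}
R3: no valid match — LHS pattern not found

Answer: [R2]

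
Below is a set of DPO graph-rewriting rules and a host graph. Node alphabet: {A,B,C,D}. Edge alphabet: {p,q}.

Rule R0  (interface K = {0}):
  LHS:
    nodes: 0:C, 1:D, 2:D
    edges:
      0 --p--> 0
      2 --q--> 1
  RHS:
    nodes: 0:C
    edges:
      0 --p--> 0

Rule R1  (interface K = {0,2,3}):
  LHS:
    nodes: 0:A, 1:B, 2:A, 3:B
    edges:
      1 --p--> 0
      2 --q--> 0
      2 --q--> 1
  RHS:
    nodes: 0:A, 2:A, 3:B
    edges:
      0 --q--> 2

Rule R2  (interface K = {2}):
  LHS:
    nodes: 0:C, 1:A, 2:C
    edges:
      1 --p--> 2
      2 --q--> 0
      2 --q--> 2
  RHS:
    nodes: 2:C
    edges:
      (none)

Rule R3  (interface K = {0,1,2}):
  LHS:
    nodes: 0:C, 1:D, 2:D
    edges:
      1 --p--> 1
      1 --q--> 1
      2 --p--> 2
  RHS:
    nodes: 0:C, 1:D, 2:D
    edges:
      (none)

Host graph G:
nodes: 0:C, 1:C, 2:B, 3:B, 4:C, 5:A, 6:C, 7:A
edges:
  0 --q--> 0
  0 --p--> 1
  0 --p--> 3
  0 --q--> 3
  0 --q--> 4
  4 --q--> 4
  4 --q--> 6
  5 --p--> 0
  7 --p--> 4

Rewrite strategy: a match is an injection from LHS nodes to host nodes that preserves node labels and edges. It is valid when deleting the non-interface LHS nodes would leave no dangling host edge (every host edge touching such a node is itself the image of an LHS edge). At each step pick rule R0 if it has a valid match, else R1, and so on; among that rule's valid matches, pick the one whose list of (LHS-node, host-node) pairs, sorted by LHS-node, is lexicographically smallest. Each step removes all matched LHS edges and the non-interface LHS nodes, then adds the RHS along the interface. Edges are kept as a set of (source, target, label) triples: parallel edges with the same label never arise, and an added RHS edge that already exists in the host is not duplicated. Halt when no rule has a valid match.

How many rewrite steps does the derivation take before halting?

start.  V:8 E:9  edges: 0-q->0 0-p->1 0-p->3 0-q->3 0-q->4 4-q->4 4-q->6 5-p->0 7-p->4
1. fire R2 via {0↦6, 1↦7, 2↦4}  →  V:6 E:6  edges: 0-q->0 0-p->1 0-p->3 0-q->3 0-q->4 5-p->0
2. fire R2 via {0↦4, 1↦5, 2↦0}  →  V:4 E:3  edges: 0-p->1 0-p->3 0-q->3
halt: no rule applies after step 2

Answer: 2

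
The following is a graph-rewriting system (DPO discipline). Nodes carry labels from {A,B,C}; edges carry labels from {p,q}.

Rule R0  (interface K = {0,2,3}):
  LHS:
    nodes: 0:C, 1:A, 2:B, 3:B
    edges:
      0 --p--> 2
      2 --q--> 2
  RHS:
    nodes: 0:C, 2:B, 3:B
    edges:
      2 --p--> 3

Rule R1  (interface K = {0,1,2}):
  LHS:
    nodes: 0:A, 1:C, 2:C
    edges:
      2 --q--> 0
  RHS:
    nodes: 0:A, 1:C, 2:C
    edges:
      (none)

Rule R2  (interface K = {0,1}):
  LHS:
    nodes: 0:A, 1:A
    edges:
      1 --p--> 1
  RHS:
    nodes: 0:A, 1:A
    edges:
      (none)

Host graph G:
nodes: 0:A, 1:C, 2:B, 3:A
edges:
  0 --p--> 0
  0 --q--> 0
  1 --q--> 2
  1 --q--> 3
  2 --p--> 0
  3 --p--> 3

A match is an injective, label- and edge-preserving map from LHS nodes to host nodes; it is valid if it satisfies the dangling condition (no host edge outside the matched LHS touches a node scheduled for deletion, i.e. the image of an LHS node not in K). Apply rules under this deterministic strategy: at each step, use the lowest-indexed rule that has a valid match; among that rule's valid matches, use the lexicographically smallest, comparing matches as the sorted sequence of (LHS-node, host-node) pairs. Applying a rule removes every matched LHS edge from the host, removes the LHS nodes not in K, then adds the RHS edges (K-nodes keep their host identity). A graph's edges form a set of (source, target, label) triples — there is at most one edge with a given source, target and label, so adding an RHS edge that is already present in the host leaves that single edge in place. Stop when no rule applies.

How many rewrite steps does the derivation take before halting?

[0] host  ⇒  4 nodes, 6 edges  {0-p->0 0-q->0 1-q->2 1-q->3 2-p->0 3-p->3}
[1] R2 @ {0↦0, 1↦3}  ⇒  4 nodes, 5 edges  {0-p->0 0-q->0 1-q->2 1-q->3 2-p->0}
[2] R2 @ {0↦3, 1↦0}  ⇒  4 nodes, 4 edges  {0-q->0 1-q->2 1-q->3 2-p->0}
halt: no rule applies after step 2

Answer: 2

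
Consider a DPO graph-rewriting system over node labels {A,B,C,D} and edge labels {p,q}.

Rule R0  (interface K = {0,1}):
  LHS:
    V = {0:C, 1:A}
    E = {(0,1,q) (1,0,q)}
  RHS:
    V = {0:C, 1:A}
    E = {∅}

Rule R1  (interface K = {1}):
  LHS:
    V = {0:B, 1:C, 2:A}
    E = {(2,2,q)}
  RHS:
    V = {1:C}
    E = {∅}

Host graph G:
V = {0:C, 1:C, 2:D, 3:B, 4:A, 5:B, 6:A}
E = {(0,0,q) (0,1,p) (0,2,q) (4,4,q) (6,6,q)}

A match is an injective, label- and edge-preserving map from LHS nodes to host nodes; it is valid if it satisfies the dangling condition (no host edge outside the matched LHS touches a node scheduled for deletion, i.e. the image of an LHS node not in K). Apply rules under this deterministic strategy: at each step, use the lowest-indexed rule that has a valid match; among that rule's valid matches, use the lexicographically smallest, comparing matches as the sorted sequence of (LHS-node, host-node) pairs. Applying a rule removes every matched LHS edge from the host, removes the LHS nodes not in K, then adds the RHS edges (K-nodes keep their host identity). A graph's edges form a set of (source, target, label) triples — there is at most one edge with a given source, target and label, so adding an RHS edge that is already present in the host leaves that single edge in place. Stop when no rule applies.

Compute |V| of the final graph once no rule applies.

[0] host  ⇒  7 nodes, 5 edges  {0-q->0 0-p->1 0-q->2 4-q->4 6-q->6}
[1] R1 @ {0↦3, 1↦0, 2↦4}  ⇒  5 nodes, 4 edges  {0-q->0 0-p->1 0-q->2 6-q->6}
[2] R1 @ {0↦5, 1↦0, 2↦6}  ⇒  3 nodes, 3 edges  {0-q->0 0-p->1 0-q->2}
halt: no rule applies after step 2
NF nodes: {0:C, 1:C, 2:D}

Answer: 3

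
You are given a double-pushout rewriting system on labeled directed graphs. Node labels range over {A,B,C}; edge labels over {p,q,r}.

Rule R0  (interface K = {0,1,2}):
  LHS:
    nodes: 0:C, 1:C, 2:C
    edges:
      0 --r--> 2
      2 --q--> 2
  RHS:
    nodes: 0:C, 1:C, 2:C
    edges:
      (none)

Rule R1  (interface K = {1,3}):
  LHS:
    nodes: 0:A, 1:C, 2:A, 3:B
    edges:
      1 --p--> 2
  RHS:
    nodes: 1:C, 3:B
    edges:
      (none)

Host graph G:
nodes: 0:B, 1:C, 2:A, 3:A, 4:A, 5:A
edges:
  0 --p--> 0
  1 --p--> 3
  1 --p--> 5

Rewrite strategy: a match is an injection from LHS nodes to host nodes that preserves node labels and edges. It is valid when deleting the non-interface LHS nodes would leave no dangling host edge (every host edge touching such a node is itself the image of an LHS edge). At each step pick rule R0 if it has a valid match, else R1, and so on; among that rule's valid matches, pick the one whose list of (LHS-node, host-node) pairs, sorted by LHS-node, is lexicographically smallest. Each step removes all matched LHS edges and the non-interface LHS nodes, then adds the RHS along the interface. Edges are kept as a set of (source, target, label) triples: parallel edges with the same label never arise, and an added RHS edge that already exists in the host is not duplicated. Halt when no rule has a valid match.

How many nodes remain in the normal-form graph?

Answer: 2

Derivation:
initial: |V|=6 |E|=3  E = 0-p->0 1-p->3 1-p->5
step 1: apply R1 at {0↦2, 1↦1, 2↦3, 3↦0}  → |V|=4 |E|=2  E = 0-p->0 1-p->5
step 2: apply R1 at {0↦4, 1↦1, 2↦5, 3↦0}  → |V|=2 |E|=1  E = 0-p->0
final graph: no rule applies after step 2
NF nodes: {0:B, 1:C}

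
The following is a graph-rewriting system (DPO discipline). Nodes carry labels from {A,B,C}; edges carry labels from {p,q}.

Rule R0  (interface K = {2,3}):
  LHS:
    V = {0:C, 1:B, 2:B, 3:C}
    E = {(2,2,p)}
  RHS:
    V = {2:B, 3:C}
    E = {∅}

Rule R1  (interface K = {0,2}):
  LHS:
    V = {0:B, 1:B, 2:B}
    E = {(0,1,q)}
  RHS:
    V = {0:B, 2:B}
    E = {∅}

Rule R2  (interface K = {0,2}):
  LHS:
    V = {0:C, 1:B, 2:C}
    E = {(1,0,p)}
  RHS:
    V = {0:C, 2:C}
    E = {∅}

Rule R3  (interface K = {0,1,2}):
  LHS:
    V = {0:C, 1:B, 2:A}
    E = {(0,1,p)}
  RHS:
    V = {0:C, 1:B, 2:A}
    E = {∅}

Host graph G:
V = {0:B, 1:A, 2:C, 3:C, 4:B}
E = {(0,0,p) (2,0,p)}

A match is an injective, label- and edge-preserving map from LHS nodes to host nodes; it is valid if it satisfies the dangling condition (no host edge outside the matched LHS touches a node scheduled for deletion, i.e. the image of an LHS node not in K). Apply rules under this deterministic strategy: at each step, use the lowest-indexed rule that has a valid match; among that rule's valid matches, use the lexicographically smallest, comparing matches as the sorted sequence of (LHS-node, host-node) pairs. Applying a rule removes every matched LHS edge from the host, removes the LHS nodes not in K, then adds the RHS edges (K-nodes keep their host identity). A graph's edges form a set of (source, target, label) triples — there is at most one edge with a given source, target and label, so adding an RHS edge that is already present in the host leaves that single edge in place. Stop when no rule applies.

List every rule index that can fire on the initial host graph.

R0: 1 valid match — {0↦3, 1↦4, 2↦0, 3↦2}
R1: no valid match — LHS pattern not found
R2: no valid match — LHS pattern not found
R3: 1 valid match — {0↦2, 1↦0, 2↦1}

Answer: [R0,R3]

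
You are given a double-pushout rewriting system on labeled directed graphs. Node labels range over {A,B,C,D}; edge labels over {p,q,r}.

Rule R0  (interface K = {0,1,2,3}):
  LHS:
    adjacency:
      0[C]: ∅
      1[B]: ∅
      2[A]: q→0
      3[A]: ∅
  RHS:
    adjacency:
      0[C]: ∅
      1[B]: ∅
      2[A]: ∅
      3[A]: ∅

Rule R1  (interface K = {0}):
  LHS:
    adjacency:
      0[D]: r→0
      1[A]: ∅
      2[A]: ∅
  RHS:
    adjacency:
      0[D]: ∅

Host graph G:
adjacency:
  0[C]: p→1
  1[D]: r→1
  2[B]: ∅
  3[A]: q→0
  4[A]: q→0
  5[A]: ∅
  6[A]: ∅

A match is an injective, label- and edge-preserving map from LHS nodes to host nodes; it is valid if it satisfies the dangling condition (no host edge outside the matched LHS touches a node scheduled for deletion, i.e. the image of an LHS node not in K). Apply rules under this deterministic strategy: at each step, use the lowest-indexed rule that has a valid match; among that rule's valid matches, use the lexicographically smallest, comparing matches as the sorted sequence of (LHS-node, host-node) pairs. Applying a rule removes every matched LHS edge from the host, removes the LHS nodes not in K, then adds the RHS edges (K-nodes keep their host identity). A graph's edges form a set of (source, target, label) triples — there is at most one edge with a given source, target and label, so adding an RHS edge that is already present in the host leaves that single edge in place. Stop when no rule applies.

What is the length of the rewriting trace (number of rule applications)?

Answer: 3

Steps:
[0] host  ⇒  7 nodes, 4 edges  {0-p->1 1-r->1 3-q->0 4-q->0}
[1] R0 @ {0↦0, 1↦2, 2↦3, 3↦4}  ⇒  7 nodes, 3 edges  {0-p->1 1-r->1 4-q->0}
[2] R0 @ {0↦0, 1↦2, 2↦4, 3↦3}  ⇒  7 nodes, 2 edges  {0-p->1 1-r->1}
[3] R1 @ {0↦1, 1↦3, 2↦4}  ⇒  5 nodes, 1 edges  {0-p->1}
final graph: no rule applies after step 3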